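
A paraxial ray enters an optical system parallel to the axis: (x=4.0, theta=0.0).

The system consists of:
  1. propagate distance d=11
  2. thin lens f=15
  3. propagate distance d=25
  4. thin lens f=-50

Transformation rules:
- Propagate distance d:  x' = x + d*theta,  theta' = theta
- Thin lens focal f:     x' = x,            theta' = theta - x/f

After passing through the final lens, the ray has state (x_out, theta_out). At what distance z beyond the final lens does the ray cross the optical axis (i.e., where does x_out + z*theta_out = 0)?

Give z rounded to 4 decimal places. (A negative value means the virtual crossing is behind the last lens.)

Answer: -8.3333

Derivation:
Initial: x=4.0000 theta=0.0000
After 1 (propagate distance d=11): x=4.0000 theta=0.0000
After 2 (thin lens f=15): x=4.0000 theta=-4/15 (≈-0.2667)
After 3 (propagate distance d=25): x=-8/3 (≈-2.6667) theta=-4/15 (≈-0.2667)
After 4 (thin lens f=-50): x=-8/3 (≈-2.6667) theta=-0.3200
z_focus = -x_out/theta_out = -(-8/3)/(-0.3200) = -25/3 ≈ -8.3333
Rounded to 4 decimal places: z = -8.3333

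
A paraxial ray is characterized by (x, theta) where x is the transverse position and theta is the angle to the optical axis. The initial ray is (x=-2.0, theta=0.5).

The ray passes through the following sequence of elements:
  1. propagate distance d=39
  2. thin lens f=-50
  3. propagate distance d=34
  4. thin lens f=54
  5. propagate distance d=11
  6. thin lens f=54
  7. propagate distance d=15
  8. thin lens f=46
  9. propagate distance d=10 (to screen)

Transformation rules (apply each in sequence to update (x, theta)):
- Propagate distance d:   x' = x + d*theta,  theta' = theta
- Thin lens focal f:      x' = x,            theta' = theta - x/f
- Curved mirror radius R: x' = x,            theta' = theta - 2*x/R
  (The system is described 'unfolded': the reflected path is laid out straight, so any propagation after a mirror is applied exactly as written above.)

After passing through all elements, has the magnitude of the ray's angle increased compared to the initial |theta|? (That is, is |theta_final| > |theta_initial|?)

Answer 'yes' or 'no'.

Initial: x=-2.0000 theta=0.5000
After 1 (propagate distance d=39): x=17.5000 theta=0.5000
After 2 (thin lens f=-50): x=17.5000 theta=0.8500
After 3 (propagate distance d=34): x=46.4000 theta=0.8500
After 4 (thin lens f=54): x=46.4000 theta=-1/108 (≈-0.0093)
After 5 (propagate distance d=11): x=25001/540 (≈46.2981) theta=-1/108 (≈-0.0093)
After 6 (thin lens f=54): x=25001/540 (≈46.2981) theta=-25271/29160 (≈-0.8666)
After 7 (propagate distance d=15): x=323663/9720 (≈33.2987) theta=-25271/29160 (≈-0.8666)
After 8 (thin lens f=46): x=323663/9720 (≈33.2987) theta=-426691/268272 (≈-1.5905)
After 9 (propagate distance d=10 (to screen)): x=1458184/83835 (≈17.3935) theta=-426691/268272 (≈-1.5905)
|theta_initial|=0.5000 |theta_final|=426691/268272 (≈1.5905) -> increased

Answer: yes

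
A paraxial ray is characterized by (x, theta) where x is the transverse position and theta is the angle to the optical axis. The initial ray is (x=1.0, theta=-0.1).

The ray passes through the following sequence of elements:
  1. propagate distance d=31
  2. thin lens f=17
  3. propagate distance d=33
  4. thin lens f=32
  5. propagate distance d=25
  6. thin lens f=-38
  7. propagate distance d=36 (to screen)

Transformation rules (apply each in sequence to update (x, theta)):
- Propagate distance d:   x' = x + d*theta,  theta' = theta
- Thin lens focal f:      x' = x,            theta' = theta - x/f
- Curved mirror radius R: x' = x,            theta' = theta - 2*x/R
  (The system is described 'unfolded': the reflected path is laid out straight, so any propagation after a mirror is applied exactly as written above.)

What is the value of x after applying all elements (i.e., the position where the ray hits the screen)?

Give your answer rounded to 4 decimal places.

Initial: x=1.0000 theta=-0.1000
After 1 (propagate distance d=31): x=-2.1000 theta=-0.1000
After 2 (thin lens f=17): x=-2.1000 theta=2/85 (≈0.0235)
After 3 (propagate distance d=33): x=-45/34 (≈-1.3235) theta=2/85 (≈0.0235)
After 4 (thin lens f=32): x=-45/34 (≈-1.3235) theta=353/5440 (≈0.0649)
After 5 (propagate distance d=25): x=325/1088 (≈0.2987) theta=353/5440 (≈0.0649)
After 6 (thin lens f=-38): x=325/1088 (≈0.2987) theta=15039/206720 (≈0.0728)
After 7 (propagate distance d=36 (to screen)): x=301577/103360 (≈2.9177) theta=15039/206720 (≈0.0728)
Rounded to 4 decimal places: x = 2.9177

Answer: 2.9177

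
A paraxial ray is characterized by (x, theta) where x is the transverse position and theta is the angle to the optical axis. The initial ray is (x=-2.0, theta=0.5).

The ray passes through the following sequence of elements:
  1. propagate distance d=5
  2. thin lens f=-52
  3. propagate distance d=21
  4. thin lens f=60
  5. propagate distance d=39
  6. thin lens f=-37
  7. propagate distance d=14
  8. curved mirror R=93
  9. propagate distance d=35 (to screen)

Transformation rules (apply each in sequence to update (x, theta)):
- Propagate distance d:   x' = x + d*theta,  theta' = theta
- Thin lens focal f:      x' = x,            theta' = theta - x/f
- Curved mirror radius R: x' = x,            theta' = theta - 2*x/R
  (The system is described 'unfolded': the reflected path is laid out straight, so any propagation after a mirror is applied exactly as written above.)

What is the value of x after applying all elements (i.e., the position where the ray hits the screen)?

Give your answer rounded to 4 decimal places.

Initial: x=-2.0000 theta=0.5000
After 1 (propagate distance d=5): x=0.5000 theta=0.5000
After 2 (thin lens f=-52): x=0.5000 theta=53/104 (≈0.5096)
After 3 (propagate distance d=21): x=1165/104 (≈11.2019) theta=53/104 (≈0.5096)
After 4 (thin lens f=60): x=1165/104 (≈11.2019) theta=31/96 (≈0.3229)
After 5 (propagate distance d=39): x=9899/416 (≈23.7957) theta=31/96 (≈0.3229)
After 6 (thin lens f=-37): x=9899/416 (≈23.7957) theta=1394/1443 (≈0.9660)
After 7 (propagate distance d=14): x=1723301/46176 (≈37.3203) theta=1394/1443 (≈0.9660)
After 8 (curved mirror R=93): x=1723301/46176 (≈37.3203) theta=350971/2147184 (≈0.1635)
After 9 (propagate distance d=35 (to screen)): x=184834963/4294368 (≈43.0412) theta=350971/2147184 (≈0.1635)
Rounded to 4 decimal places: x = 43.0412

Answer: 43.0412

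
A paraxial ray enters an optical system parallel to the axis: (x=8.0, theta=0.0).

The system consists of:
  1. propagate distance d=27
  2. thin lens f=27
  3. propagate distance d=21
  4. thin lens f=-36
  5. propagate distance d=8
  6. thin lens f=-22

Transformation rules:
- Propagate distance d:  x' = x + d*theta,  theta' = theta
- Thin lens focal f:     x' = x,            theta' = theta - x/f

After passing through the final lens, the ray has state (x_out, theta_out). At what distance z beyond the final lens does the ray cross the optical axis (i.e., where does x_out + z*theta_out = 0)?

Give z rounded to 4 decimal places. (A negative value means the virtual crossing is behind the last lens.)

Initial: x=8.0000 theta=0.0000
After 1 (propagate distance d=27): x=8.0000 theta=0.0000
After 2 (thin lens f=27): x=8.0000 theta=-8/27 (≈-0.2963)
After 3 (propagate distance d=21): x=16/9 (≈1.7778) theta=-8/27 (≈-0.2963)
After 4 (thin lens f=-36): x=16/9 (≈1.7778) theta=-20/81 (≈-0.2469)
After 5 (propagate distance d=8): x=-16/81 (≈-0.1975) theta=-20/81 (≈-0.2469)
After 6 (thin lens f=-22): x=-16/81 (≈-0.1975) theta=-76/297 (≈-0.2559)
z_focus = -x_out/theta_out = -(-16/81)/(-76/297) = -44/57 ≈ -0.7719
Rounded to 4 decimal places: z = -0.7719

Answer: -0.7719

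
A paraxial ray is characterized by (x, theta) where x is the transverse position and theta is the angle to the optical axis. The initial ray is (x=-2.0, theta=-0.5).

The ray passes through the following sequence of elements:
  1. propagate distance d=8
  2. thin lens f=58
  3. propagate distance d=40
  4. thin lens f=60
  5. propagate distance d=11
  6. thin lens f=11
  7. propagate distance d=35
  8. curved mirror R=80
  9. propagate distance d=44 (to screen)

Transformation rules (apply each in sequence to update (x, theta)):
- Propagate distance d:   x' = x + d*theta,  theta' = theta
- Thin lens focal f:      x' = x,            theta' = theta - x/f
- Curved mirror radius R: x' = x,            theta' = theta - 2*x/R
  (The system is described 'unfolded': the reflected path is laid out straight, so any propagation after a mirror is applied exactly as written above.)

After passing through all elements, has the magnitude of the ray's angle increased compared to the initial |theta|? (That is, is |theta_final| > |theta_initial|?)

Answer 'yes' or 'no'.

Answer: yes

Derivation:
Initial: x=-2.0000 theta=-0.5000
After 1 (propagate distance d=8): x=-6.0000 theta=-0.5000
After 2 (thin lens f=58): x=-6.0000 theta=-23/58 (≈-0.3966)
After 3 (propagate distance d=40): x=-634/29 (≈-21.8621) theta=-23/58 (≈-0.3966)
After 4 (thin lens f=60): x=-634/29 (≈-21.8621) theta=-14/435 (≈-0.0322)
After 5 (propagate distance d=11): x=-9664/435 (≈-22.2161) theta=-14/435 (≈-0.0322)
After 6 (thin lens f=11): x=-9664/435 (≈-22.2161) theta=634/319 (≈1.9875)
After 7 (propagate distance d=35): x=226546/4785 (≈47.3450) theta=634/319 (≈1.9875)
After 8 (curved mirror R=80): x=226546/4785 (≈47.3450) theta=76927/95700 (≈0.8038)
After 9 (propagate distance d=44 (to screen)): x=1978927/23925 (≈82.7138) theta=76927/95700 (≈0.8038)
|theta_initial|=0.5000 |theta_final|=76927/95700 (≈0.8038) -> increased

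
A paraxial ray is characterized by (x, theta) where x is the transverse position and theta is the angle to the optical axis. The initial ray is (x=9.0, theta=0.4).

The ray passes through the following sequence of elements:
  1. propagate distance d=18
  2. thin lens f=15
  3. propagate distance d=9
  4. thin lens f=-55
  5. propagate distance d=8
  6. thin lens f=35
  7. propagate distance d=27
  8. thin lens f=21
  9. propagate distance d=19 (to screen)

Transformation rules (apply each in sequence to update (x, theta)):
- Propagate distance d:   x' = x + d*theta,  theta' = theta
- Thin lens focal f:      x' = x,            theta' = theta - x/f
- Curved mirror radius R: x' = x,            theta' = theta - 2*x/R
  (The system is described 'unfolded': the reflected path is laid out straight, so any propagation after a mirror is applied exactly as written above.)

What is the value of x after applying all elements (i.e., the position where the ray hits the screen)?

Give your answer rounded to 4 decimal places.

Initial: x=9.0000 theta=0.4000
After 1 (propagate distance d=18): x=16.2000 theta=0.4000
After 2 (thin lens f=15): x=16.2000 theta=-0.6800
After 3 (propagate distance d=9): x=10.0800 theta=-0.6800
After 4 (thin lens f=-55): x=10.0800 theta=-683/1375 (≈-0.4967)
After 5 (propagate distance d=8): x=8396/1375 (≈6.1062) theta=-683/1375 (≈-0.4967)
After 6 (thin lens f=35): x=8396/1375 (≈6.1062) theta=-32301/48125 (≈-0.6712)
After 7 (propagate distance d=27): x=-578267/48125 (≈-12.0159) theta=-32301/48125 (≈-0.6712)
After 8 (thin lens f=21): x=-578267/48125 (≈-12.0159) theta=-100054/1010625 (≈-0.0990)
After 9 (propagate distance d=19 (to screen)): x=-14044633/1010625 (≈-13.8970) theta=-100054/1010625 (≈-0.0990)
Rounded to 4 decimal places: x = -13.8970

Answer: -13.8970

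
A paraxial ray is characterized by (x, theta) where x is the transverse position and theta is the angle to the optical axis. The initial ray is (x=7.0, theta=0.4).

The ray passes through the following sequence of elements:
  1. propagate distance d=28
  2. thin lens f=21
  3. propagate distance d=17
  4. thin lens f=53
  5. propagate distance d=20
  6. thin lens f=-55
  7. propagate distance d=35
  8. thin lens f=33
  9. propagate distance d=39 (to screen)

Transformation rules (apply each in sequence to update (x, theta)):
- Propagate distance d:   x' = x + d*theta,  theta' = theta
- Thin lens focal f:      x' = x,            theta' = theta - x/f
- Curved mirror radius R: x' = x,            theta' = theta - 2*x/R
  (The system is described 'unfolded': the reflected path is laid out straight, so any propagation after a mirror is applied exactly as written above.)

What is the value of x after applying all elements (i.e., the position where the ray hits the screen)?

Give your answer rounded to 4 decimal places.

Initial: x=7.0000 theta=0.4000
After 1 (propagate distance d=28): x=18.2000 theta=0.4000
After 2 (thin lens f=21): x=18.2000 theta=-7/15 (≈-0.4667)
After 3 (propagate distance d=17): x=154/15 (≈10.2667) theta=-7/15 (≈-0.4667)
After 4 (thin lens f=53): x=154/15 (≈10.2667) theta=-35/53 (≈-0.6604)
After 5 (propagate distance d=20): x=-2338/795 (≈-2.9409) theta=-35/53 (≈-0.6604)
After 6 (thin lens f=-55): x=-2338/795 (≈-2.9409) theta=-31213/43725 (≈-0.7138)
After 7 (propagate distance d=35): x=-81403/2915 (≈-27.9256) theta=-31213/43725 (≈-0.7138)
After 8 (thin lens f=33): x=-81403/2915 (≈-27.9256) theta=21224/160325 (≈0.1324)
After 9 (propagate distance d=39 (to screen)): x=-3649429/160325 (≈-22.7627) theta=21224/160325 (≈0.1324)
Rounded to 4 decimal places: x = -22.7627

Answer: -22.7627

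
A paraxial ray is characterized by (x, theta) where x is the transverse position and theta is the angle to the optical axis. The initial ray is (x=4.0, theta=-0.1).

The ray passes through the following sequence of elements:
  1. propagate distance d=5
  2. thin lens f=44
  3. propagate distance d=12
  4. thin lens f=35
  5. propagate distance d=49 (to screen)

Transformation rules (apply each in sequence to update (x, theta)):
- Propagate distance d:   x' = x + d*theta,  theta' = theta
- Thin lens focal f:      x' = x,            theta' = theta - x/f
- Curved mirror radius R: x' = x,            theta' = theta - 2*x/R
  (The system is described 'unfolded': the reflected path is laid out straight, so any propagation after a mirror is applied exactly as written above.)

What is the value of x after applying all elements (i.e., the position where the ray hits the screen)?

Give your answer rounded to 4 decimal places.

Answer: -9.3359

Derivation:
Initial: x=4.0000 theta=-0.1000
After 1 (propagate distance d=5): x=3.5000 theta=-0.1000
After 2 (thin lens f=44): x=3.5000 theta=-79/440 (≈-0.1795)
After 3 (propagate distance d=12): x=74/55 (≈1.3455) theta=-79/440 (≈-0.1795)
After 4 (thin lens f=35): x=74/55 (≈1.3455) theta=-3357/15400 (≈-0.2180)
After 5 (propagate distance d=49 (to screen)): x=-20539/2200 (≈-9.3359) theta=-3357/15400 (≈-0.2180)
Rounded to 4 decimal places: x = -9.3359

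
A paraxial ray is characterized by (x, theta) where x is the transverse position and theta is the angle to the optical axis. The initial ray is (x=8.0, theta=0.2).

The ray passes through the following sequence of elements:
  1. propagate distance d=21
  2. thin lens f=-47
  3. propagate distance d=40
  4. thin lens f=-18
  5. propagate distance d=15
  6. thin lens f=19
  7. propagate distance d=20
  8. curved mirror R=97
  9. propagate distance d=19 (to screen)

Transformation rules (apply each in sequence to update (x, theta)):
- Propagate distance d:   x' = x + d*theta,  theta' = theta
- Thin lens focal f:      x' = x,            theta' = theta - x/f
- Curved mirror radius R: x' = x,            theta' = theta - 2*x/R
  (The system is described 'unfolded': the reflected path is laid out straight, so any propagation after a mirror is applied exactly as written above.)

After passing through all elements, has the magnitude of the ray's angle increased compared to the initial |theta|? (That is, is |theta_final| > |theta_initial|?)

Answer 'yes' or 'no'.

Answer: yes

Derivation:
Initial: x=8.0000 theta=0.2000
After 1 (propagate distance d=21): x=12.2000 theta=0.2000
After 2 (thin lens f=-47): x=12.2000 theta=108/235 (≈0.4596)
After 3 (propagate distance d=40): x=7187/235 (≈30.5830) theta=108/235 (≈0.4596)
After 4 (thin lens f=-18): x=7187/235 (≈30.5830) theta=9131/4230 (≈2.1586)
After 5 (propagate distance d=15): x=88777/1410 (≈62.9624) theta=9131/4230 (≈2.1586)
After 6 (thin lens f=19): x=88777/1410 (≈62.9624) theta=-46421/40185 (≈-1.1552)
After 7 (propagate distance d=20): x=3203449/80370 (≈39.8588) theta=-46421/40185 (≈-1.1552)
After 8 (curved mirror R=97): x=3203449/80370 (≈39.8588) theta=-45066/22795 (≈-1.9770)
After 9 (propagate distance d=19 (to screen)): x=3579137/1559178 (≈2.2955) theta=-45066/22795 (≈-1.9770)
|theta_initial|=0.2000 |theta_final|=45066/22795 (≈1.9770) -> increased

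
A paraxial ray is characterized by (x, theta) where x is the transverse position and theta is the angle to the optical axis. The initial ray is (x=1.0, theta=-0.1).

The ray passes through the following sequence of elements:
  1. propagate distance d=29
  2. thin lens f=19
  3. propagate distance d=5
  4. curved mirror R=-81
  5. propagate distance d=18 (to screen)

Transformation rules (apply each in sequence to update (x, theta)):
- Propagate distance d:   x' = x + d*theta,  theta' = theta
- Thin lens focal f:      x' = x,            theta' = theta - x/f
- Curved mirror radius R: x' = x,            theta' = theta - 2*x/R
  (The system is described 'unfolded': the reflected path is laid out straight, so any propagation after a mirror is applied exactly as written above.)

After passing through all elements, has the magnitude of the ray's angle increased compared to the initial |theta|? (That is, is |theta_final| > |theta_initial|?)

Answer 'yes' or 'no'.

Answer: no

Derivation:
Initial: x=1.0000 theta=-0.1000
After 1 (propagate distance d=29): x=-1.9000 theta=-0.1000
After 2 (thin lens f=19): x=-1.9000 theta=0.0000
After 3 (propagate distance d=5): x=-1.9000 theta=0.0000
After 4 (curved mirror R=-81): x=-1.9000 theta=-19/405 (≈-0.0469)
After 5 (propagate distance d=18 (to screen)): x=-247/90 (≈-2.7444) theta=-19/405 (≈-0.0469)
|theta_initial|=0.1000 |theta_final|=19/405 (≈0.0469) -> not increased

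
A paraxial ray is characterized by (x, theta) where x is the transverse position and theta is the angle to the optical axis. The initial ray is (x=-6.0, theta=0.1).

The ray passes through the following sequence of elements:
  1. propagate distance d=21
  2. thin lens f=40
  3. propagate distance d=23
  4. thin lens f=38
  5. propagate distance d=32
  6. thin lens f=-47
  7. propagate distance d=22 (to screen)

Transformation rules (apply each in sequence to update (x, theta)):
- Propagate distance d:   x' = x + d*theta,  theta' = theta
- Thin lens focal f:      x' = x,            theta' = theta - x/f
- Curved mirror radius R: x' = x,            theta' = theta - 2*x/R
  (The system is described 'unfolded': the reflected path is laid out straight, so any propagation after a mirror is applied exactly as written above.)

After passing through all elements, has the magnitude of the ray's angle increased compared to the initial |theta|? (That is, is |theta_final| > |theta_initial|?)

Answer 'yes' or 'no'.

Initial: x=-6.0000 theta=0.1000
After 1 (propagate distance d=21): x=-3.9000 theta=0.1000
After 2 (thin lens f=40): x=-3.9000 theta=0.1975
After 3 (propagate distance d=23): x=0.6425 theta=0.1975
After 4 (thin lens f=38): x=0.6425 theta=549/3040 (≈0.1806)
After 5 (propagate distance d=32): x=48803/7600 (≈6.4214) theta=549/3040 (≈0.1806)
After 6 (thin lens f=-47): x=48803/7600 (≈6.4214) theta=226621/714400 (≈0.3172)
After 7 (propagate distance d=22 (to screen)): x=1196643/89300 (≈13.4003) theta=226621/714400 (≈0.3172)
|theta_initial|=0.1000 |theta_final|=226621/714400 (≈0.3172) -> increased

Answer: yes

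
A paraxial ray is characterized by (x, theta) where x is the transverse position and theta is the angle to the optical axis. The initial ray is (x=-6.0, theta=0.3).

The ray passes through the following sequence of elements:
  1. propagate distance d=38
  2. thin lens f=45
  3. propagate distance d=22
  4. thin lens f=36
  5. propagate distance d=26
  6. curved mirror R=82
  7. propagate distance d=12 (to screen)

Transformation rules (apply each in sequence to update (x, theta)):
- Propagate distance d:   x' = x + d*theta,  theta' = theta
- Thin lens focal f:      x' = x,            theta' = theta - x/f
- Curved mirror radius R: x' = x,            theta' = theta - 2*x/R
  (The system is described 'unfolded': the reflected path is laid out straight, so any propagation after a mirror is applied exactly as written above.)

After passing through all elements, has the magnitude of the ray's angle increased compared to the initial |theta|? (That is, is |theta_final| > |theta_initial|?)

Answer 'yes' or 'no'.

Answer: no

Derivation:
Initial: x=-6.0000 theta=0.3000
After 1 (propagate distance d=38): x=5.4000 theta=0.3000
After 2 (thin lens f=45): x=5.4000 theta=0.1800
After 3 (propagate distance d=22): x=9.3600 theta=0.1800
After 4 (thin lens f=36): x=9.3600 theta=-0.0800
After 5 (propagate distance d=26): x=7.2800 theta=-0.0800
After 6 (curved mirror R=82): x=7.2800 theta=-264/1025 (≈-0.2576)
After 7 (propagate distance d=12 (to screen)): x=4294/1025 (≈4.1893) theta=-264/1025 (≈-0.2576)
|theta_initial|=0.3000 |theta_final|=264/1025 (≈0.2576) -> not increased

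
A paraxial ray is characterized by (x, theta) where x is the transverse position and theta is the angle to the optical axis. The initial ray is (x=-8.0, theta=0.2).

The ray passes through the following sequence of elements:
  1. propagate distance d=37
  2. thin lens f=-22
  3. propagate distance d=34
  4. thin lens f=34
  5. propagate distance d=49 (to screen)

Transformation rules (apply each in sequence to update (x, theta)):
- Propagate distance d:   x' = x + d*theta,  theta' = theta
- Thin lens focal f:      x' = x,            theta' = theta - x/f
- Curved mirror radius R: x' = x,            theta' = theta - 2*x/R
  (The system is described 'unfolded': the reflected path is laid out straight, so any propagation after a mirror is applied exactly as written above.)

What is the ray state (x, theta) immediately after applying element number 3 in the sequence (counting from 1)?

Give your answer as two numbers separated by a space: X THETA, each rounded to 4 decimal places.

Initial: x=-8.0000 theta=0.2000
After 1 (propagate distance d=37): x=-0.6000 theta=0.2000
After 2 (thin lens f=-22): x=-0.6000 theta=19/110 (≈0.1727)
After 3 (propagate distance d=34): x=58/11 (≈5.2727) theta=19/110 (≈0.1727)
Rounded to 4 decimal places: x = 5.2727, theta = 0.1727

Answer: 5.2727 0.1727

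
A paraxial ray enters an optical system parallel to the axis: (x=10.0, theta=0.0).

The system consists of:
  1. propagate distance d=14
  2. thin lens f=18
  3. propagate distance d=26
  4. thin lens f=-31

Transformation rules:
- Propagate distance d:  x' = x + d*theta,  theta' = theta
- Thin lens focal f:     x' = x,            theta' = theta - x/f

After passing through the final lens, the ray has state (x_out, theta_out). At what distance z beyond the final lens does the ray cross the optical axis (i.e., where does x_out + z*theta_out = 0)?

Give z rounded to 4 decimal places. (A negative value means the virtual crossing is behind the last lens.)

Initial: x=10.0000 theta=0.0000
After 1 (propagate distance d=14): x=10.0000 theta=0.0000
After 2 (thin lens f=18): x=10.0000 theta=-5/9 (≈-0.5556)
After 3 (propagate distance d=26): x=-40/9 (≈-4.4444) theta=-5/9 (≈-0.5556)
After 4 (thin lens f=-31): x=-40/9 (≈-4.4444) theta=-65/93 (≈-0.6989)
z_focus = -x_out/theta_out = -(-40/9)/(-65/93) = -248/39 ≈ -6.3590
Rounded to 4 decimal places: z = -6.3590

Answer: -6.3590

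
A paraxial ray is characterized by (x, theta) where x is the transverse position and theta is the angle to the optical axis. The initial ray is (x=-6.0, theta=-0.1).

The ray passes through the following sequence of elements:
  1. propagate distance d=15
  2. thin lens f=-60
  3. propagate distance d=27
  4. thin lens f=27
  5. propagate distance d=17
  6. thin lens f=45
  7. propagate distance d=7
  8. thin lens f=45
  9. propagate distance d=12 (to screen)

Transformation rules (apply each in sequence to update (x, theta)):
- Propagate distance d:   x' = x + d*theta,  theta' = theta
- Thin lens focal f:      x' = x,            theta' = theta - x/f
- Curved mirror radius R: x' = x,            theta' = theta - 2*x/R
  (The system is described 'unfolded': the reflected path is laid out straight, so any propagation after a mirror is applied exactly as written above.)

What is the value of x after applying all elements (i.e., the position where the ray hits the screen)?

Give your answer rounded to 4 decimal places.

Initial: x=-6.0000 theta=-0.1000
After 1 (propagate distance d=15): x=-7.5000 theta=-0.1000
After 2 (thin lens f=-60): x=-7.5000 theta=-0.2250
After 3 (propagate distance d=27): x=-13.5750 theta=-0.2250
After 4 (thin lens f=27): x=-13.5750 theta=5/18 (≈0.2778)
After 5 (propagate distance d=17): x=-3187/360 (≈-8.8528) theta=5/18 (≈0.2778)
After 6 (thin lens f=45): x=-3187/360 (≈-8.8528) theta=7687/16200 (≈0.4745)
After 7 (propagate distance d=7): x=-44803/8100 (≈-5.5312) theta=7687/16200 (≈0.4745)
After 8 (thin lens f=45): x=-44803/8100 (≈-5.5312) theta=435521/729000 (≈0.5974)
After 9 (propagate distance d=12 (to screen)): x=198997/121500 (≈1.6378) theta=435521/729000 (≈0.5974)
Rounded to 4 decimal places: x = 1.6378

Answer: 1.6378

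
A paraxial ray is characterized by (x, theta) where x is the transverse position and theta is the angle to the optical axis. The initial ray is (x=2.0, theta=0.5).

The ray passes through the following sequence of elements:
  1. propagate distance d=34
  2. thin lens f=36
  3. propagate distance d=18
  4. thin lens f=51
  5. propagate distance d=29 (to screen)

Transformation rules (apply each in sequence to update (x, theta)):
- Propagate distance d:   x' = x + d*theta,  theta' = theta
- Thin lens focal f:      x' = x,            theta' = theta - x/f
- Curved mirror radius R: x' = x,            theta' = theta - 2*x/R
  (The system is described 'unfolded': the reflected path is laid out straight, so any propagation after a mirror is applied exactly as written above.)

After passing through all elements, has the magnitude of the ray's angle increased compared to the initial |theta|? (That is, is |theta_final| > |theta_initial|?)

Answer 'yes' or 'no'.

Answer: no

Derivation:
Initial: x=2.0000 theta=0.5000
After 1 (propagate distance d=34): x=19.0000 theta=0.5000
After 2 (thin lens f=36): x=19.0000 theta=-1/36 (≈-0.0278)
After 3 (propagate distance d=18): x=18.5000 theta=-1/36 (≈-0.0278)
After 4 (thin lens f=51): x=18.5000 theta=-239/612 (≈-0.3905)
After 5 (propagate distance d=29 (to screen)): x=4391/612 (≈7.1748) theta=-239/612 (≈-0.3905)
|theta_initial|=0.5000 |theta_final|=239/612 (≈0.3905) -> not increased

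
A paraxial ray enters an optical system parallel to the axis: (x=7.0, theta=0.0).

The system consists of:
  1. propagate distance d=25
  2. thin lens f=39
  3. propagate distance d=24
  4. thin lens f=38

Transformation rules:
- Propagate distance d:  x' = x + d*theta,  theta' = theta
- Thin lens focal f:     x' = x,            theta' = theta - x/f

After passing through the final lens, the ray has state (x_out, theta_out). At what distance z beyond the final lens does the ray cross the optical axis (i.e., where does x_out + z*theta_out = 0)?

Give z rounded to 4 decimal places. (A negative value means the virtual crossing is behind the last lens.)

Answer: 10.7547

Derivation:
Initial: x=7.0000 theta=0.0000
After 1 (propagate distance d=25): x=7.0000 theta=0.0000
After 2 (thin lens f=39): x=7.0000 theta=-7/39 (≈-0.1795)
After 3 (propagate distance d=24): x=35/13 (≈2.6923) theta=-7/39 (≈-0.1795)
After 4 (thin lens f=38): x=35/13 (≈2.6923) theta=-371/1482 (≈-0.2503)
z_focus = -x_out/theta_out = -(35/13)/(-371/1482) = 570/53 ≈ 10.7547
Rounded to 4 decimal places: z = 10.7547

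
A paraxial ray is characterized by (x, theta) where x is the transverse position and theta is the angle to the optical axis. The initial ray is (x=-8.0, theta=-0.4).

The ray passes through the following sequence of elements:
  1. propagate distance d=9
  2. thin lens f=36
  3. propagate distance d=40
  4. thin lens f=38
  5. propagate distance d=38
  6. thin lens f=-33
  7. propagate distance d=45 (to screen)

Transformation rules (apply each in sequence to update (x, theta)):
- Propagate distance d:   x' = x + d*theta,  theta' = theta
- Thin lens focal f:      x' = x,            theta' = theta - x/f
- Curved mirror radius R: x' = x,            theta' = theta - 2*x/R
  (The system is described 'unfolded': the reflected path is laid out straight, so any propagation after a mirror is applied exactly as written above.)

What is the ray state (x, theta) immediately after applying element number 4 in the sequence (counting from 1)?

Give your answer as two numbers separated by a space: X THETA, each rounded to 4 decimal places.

Answer: -14.7111 0.3094

Derivation:
Initial: x=-8.0000 theta=-0.4000
After 1 (propagate distance d=9): x=-11.6000 theta=-0.4000
After 2 (thin lens f=36): x=-11.6000 theta=-7/90 (≈-0.0778)
After 3 (propagate distance d=40): x=-662/45 (≈-14.7111) theta=-7/90 (≈-0.0778)
After 4 (thin lens f=38): x=-662/45 (≈-14.7111) theta=529/1710 (≈0.3094)
Rounded to 4 decimal places: x = -14.7111, theta = 0.3094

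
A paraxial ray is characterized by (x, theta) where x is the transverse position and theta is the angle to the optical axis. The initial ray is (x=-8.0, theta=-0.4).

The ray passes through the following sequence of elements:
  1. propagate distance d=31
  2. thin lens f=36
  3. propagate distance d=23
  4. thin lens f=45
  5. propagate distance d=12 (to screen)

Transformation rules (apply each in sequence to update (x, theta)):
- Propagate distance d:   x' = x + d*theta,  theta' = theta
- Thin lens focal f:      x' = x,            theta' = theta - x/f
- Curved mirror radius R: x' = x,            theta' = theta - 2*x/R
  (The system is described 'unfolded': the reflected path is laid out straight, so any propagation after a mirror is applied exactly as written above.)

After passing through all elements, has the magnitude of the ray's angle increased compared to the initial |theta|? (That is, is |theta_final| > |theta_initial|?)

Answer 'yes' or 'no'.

Answer: yes

Derivation:
Initial: x=-8.0000 theta=-0.4000
After 1 (propagate distance d=31): x=-20.4000 theta=-0.4000
After 2 (thin lens f=36): x=-20.4000 theta=1/6 (≈0.1667)
After 3 (propagate distance d=23): x=-497/30 (≈-16.5667) theta=1/6 (≈0.1667)
After 4 (thin lens f=45): x=-497/30 (≈-16.5667) theta=361/675 (≈0.5348)
After 5 (propagate distance d=12 (to screen)): x=-4567/450 (≈-10.1489) theta=361/675 (≈0.5348)
|theta_initial|=0.4000 |theta_final|=361/675 (≈0.5348) -> increased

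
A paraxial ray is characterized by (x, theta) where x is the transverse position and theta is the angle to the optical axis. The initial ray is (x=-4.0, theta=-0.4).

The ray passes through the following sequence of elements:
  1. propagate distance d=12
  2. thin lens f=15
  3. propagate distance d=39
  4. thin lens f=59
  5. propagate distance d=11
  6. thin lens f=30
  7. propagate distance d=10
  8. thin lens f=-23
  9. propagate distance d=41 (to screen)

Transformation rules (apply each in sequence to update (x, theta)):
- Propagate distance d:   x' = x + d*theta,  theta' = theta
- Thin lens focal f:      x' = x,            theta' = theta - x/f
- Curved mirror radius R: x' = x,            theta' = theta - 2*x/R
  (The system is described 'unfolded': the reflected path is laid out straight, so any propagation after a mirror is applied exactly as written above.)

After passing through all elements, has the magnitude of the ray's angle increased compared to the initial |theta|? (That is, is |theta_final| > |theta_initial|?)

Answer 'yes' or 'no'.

Initial: x=-4.0000 theta=-0.4000
After 1 (propagate distance d=12): x=-8.8000 theta=-0.4000
After 2 (thin lens f=15): x=-8.8000 theta=14/75 (≈0.1867)
After 3 (propagate distance d=39): x=-1.5200 theta=14/75 (≈0.1867)
After 4 (thin lens f=59): x=-1.5200 theta=188/885 (≈0.2124)
After 5 (propagate distance d=11): x=3614/4425 (≈0.8167) theta=188/885 (≈0.2124)
After 6 (thin lens f=30): x=3614/4425 (≈0.8167) theta=12293/66375 (≈0.1852)
After 7 (propagate distance d=10): x=35428/13275 (≈2.6688) theta=12293/66375 (≈0.1852)
After 8 (thin lens f=-23): x=35428/13275 (≈2.6688) theta=153293/508875 (≈0.3012)
After 9 (propagate distance d=41 (to screen)): x=22929259/1526625 (≈15.0196) theta=153293/508875 (≈0.3012)
|theta_initial|=0.4000 |theta_final|=153293/508875 (≈0.3012) -> not increased

Answer: no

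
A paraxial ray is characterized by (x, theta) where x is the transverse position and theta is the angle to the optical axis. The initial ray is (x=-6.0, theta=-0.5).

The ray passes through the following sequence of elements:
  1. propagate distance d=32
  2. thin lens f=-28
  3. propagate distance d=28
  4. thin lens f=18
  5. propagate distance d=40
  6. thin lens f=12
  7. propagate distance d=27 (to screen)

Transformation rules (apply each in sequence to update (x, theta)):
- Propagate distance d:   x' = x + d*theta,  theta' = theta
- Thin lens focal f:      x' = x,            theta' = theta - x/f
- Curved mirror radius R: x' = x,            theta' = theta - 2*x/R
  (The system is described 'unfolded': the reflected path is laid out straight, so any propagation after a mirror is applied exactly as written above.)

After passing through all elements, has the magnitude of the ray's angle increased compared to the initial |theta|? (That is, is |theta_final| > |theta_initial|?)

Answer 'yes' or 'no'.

Initial: x=-6.0000 theta=-0.5000
After 1 (propagate distance d=32): x=-22.0000 theta=-0.5000
After 2 (thin lens f=-28): x=-22.0000 theta=-9/7 (≈-1.2857)
After 3 (propagate distance d=28): x=-58.0000 theta=-9/7 (≈-1.2857)
After 4 (thin lens f=18): x=-58.0000 theta=122/63 (≈1.9365)
After 5 (propagate distance d=40): x=1226/63 (≈19.4603) theta=122/63 (≈1.9365)
After 6 (thin lens f=12): x=1226/63 (≈19.4603) theta=17/54 (≈0.3148)
After 7 (propagate distance d=27 (to screen)): x=3523/126 (≈27.9603) theta=17/54 (≈0.3148)
|theta_initial|=0.5000 |theta_final|=17/54 (≈0.3148) -> not increased

Answer: no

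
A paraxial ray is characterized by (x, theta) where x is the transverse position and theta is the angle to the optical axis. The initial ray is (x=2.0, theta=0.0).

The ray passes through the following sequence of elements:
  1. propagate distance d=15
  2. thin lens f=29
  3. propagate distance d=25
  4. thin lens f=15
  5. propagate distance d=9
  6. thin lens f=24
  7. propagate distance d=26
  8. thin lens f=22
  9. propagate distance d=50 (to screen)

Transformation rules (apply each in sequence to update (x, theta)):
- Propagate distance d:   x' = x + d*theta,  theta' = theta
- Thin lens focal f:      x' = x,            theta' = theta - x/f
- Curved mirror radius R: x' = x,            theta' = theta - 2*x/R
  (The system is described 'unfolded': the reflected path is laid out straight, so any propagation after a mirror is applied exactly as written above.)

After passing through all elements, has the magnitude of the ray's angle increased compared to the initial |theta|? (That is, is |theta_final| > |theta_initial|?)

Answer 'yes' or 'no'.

Initial: x=2.0000 theta=0.0000
After 1 (propagate distance d=15): x=2.0000 theta=0.0000
After 2 (thin lens f=29): x=2.0000 theta=-2/29 (≈-0.0690)
After 3 (propagate distance d=25): x=8/29 (≈0.2759) theta=-2/29 (≈-0.0690)
After 4 (thin lens f=15): x=8/29 (≈0.2759) theta=-38/435 (≈-0.0874)
After 5 (propagate distance d=9): x=-74/145 (≈-0.5103) theta=-38/435 (≈-0.0874)
After 6 (thin lens f=24): x=-74/145 (≈-0.5103) theta=-23/348 (≈-0.0661)
After 7 (propagate distance d=26): x=-1939/870 (≈-2.2287) theta=-23/348 (≈-0.0661)
After 8 (thin lens f=22): x=-1939/870 (≈-2.2287) theta=337/9570 (≈0.0352)
After 9 (propagate distance d=50 (to screen)): x=-1493/3190 (≈-0.4680) theta=337/9570 (≈0.0352)
|theta_initial|=0.0000 |theta_final|=337/9570 (≈0.0352) -> increased

Answer: yes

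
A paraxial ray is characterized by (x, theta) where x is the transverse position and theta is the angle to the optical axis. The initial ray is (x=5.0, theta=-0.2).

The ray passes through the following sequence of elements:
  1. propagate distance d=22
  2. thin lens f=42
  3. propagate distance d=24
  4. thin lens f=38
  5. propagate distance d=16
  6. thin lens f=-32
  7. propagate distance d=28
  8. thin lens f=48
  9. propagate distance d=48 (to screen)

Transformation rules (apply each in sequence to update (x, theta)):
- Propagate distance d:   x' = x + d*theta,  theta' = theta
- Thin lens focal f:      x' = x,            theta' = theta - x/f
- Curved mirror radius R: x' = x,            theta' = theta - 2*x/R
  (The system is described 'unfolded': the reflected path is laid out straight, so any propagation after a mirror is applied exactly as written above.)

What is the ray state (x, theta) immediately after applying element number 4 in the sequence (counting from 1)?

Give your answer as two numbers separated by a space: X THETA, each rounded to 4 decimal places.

Initial: x=5.0000 theta=-0.2000
After 1 (propagate distance d=22): x=0.6000 theta=-0.2000
After 2 (thin lens f=42): x=0.6000 theta=-3/14 (≈-0.2143)
After 3 (propagate distance d=24): x=-159/35 (≈-4.5429) theta=-3/14 (≈-0.2143)
After 4 (thin lens f=38): x=-159/35 (≈-4.5429) theta=-9/95 (≈-0.0947)
Rounded to 4 decimal places: x = -4.5429, theta = -0.0947

Answer: -4.5429 -0.0947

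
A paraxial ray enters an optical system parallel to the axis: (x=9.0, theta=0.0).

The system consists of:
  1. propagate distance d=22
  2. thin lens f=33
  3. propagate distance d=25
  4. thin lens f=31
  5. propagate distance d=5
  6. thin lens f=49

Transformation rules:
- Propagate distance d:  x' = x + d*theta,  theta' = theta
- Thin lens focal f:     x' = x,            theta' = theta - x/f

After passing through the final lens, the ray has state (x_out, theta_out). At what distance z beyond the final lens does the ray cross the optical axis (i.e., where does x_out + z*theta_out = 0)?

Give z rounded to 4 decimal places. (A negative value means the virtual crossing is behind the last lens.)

Initial: x=9.0000 theta=0.0000
After 1 (propagate distance d=22): x=9.0000 theta=0.0000
After 2 (thin lens f=33): x=9.0000 theta=-3/11 (≈-0.2727)
After 3 (propagate distance d=25): x=24/11 (≈2.1818) theta=-3/11 (≈-0.2727)
After 4 (thin lens f=31): x=24/11 (≈2.1818) theta=-117/341 (≈-0.3431)
After 5 (propagate distance d=5): x=159/341 (≈0.4663) theta=-117/341 (≈-0.3431)
After 6 (thin lens f=49): x=159/341 (≈0.4663) theta=-5892/16709 (≈-0.3526)
z_focus = -x_out/theta_out = -(159/341)/(-5892/16709) = 2597/1964 ≈ 1.3223
Rounded to 4 decimal places: z = 1.3223

Answer: 1.3223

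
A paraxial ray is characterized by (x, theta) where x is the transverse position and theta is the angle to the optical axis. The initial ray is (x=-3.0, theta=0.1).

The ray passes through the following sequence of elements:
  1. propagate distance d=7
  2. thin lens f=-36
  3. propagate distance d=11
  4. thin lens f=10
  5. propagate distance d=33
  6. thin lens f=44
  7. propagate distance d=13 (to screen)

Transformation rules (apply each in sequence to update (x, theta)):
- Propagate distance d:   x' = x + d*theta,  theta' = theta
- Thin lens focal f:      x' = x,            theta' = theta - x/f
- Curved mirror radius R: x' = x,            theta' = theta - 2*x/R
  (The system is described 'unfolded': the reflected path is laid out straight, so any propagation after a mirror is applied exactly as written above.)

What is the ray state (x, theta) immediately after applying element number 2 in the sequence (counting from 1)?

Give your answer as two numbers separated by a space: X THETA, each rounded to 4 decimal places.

Initial: x=-3.0000 theta=0.1000
After 1 (propagate distance d=7): x=-2.3000 theta=0.1000
After 2 (thin lens f=-36): x=-2.3000 theta=13/360 (≈0.0361)
Rounded to 4 decimal places: x = -2.3000, theta = 0.0361

Answer: -2.3000 0.0361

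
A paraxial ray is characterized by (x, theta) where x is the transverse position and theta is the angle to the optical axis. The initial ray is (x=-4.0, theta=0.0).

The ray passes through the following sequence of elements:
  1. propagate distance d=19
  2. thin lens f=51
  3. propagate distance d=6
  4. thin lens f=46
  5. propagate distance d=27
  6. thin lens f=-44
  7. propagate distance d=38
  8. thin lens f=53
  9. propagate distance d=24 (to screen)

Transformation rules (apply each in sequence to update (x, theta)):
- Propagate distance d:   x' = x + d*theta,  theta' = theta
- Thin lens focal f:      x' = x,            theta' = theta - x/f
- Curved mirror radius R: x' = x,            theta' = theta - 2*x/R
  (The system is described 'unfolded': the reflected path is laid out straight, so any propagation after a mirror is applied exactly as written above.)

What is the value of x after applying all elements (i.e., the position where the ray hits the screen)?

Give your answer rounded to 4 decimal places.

Answer: 7.9827

Derivation:
Initial: x=-4.0000 theta=0.0000
After 1 (propagate distance d=19): x=-4.0000 theta=0.0000
After 2 (thin lens f=51): x=-4.0000 theta=4/51 (≈0.0784)
After 3 (propagate distance d=6): x=-60/17 (≈-3.5294) theta=4/51 (≈0.0784)
After 4 (thin lens f=46): x=-60/17 (≈-3.5294) theta=182/1173 (≈0.1552)
After 5 (propagate distance d=27): x=258/391 (≈0.6598) theta=182/1173 (≈0.1552)
After 6 (thin lens f=-44): x=258/391 (≈0.6598) theta=4391/25806 (≈0.1702)
After 7 (propagate distance d=38): x=91943/12903 (≈7.1257) theta=4391/25806 (≈0.1702)
After 8 (thin lens f=53): x=91943/12903 (≈7.1257) theta=16279/455906 (≈0.0357)
After 9 (propagate distance d=24 (to screen)): x=321119/40227 (≈7.9827) theta=16279/455906 (≈0.0357)
Rounded to 4 decimal places: x = 7.9827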